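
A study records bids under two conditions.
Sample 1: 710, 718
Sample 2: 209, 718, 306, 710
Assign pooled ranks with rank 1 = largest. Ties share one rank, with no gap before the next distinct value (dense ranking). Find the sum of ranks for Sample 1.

Sorted (descending): 718, 718, 710, 710, 306, 209
The 2 values of 718 share dense rank 1.
The 2 values of 710 share dense rank 2.
Remaining distinct values take the next consecutive integers.
Sample 1 values → pooled ranks: 710→2, 718→1
Rank sum = 2 + 1 = 3

3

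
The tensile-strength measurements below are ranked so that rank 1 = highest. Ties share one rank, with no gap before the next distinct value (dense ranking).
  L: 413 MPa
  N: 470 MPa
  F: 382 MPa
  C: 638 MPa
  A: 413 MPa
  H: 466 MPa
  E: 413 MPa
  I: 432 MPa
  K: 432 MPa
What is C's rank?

Sorted (descending): 638, 470, 466, 432, 432, 413, 413, 413, 382
The 2 values of 432 share dense rank 4.
The 3 values of 413 share dense rank 5.
Remaining distinct values take the next consecutive integers.
C has value 638 MPa → rank 1.

1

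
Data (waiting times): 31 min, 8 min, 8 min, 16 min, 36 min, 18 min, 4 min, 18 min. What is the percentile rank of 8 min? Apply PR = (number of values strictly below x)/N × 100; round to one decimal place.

N = 8.
Strictly below 8: 1. Equal to 8: 2.
PR = 1/8 × 100 = 12.5

12.5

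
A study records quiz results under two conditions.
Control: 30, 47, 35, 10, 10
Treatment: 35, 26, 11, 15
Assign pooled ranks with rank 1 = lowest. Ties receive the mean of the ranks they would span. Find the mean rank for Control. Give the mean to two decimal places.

5.10

Sorted (ascending): 10, 10, 11, 15, 26, 30, 35, 35, 47
The 2 values of 10 occupy positions 1–2 → average rank (1+2)/2 = 1.5.
The 2 values of 35 occupy positions 7–8 → average rank (7+8)/2 = 7.5.
Control values → pooled ranks: 30→6, 47→9, 35→7.5, 10→1.5, 10→1.5
Mean rank = (6 + 9 + 7.5 + 1.5 + 1.5) / 5 = 5.10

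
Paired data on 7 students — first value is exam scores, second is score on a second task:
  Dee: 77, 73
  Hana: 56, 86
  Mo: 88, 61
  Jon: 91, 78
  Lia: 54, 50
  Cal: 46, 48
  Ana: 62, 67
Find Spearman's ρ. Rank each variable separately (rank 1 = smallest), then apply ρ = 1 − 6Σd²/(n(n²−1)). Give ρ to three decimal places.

0.536

Ranks of variable 1: 5, 3, 6, 7, 2, 1, 4
Ranks of variable 2: 5, 7, 3, 6, 2, 1, 4
d = r₁ − r₂: 0, -4, 3, 1, 0, 0, 0
d²: 0, 16, 9, 1, 0, 0, 0; Σd² = 26
ρ = 1 − 6·26/(7·48) = 1 − 156/336 = 0.536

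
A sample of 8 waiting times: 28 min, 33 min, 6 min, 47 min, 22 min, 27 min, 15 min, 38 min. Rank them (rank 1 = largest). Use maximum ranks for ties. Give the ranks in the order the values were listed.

Sorted (descending): 47, 38, 33, 28, 27, 22, 15, 6
No ties — each value takes its position as its rank.

4, 3, 8, 1, 6, 5, 7, 2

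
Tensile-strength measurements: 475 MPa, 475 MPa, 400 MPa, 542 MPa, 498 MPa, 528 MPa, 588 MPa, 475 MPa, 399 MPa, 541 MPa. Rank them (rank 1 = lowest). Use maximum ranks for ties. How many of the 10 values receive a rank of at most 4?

Sorted (ascending): 399, 400, 475, 475, 475, 498, 528, 541, 542, 588
The 3 values of 475 occupy positions 3–5 → each gets rank 5.
Ranks ≤ 4: {1, 2} → 2 values.

2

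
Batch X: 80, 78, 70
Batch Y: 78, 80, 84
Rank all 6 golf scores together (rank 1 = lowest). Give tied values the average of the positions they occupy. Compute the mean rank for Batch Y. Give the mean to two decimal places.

Sorted (ascending): 70, 78, 78, 80, 80, 84
The 2 values of 78 occupy positions 2–3 → average rank (2+3)/2 = 2.5.
The 2 values of 80 occupy positions 4–5 → average rank (4+5)/2 = 4.5.
Batch Y values → pooled ranks: 78→2.5, 80→4.5, 84→6
Mean rank = (2.5 + 4.5 + 6) / 3 = 4.33

4.33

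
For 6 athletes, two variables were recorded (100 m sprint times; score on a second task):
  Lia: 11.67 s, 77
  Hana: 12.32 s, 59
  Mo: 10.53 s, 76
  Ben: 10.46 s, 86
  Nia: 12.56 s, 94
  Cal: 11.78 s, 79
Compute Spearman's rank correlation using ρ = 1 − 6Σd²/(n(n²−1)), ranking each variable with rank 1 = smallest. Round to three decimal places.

Ranks of variable 1: 3, 5, 2, 1, 6, 4
Ranks of variable 2: 3, 1, 2, 5, 6, 4
d = r₁ − r₂: 0, 4, 0, -4, 0, 0
d²: 0, 16, 0, 16, 0, 0; Σd² = 32
ρ = 1 − 6·32/(6·35) = 1 − 192/210 = 0.086

0.086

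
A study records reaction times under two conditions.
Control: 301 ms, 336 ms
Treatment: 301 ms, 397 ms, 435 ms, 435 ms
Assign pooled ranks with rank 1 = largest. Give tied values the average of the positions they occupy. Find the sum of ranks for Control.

9.5

Sorted (descending): 435, 435, 397, 336, 301, 301
The 2 values of 435 occupy positions 1–2 → average rank (1+2)/2 = 1.5.
The 2 values of 301 occupy positions 5–6 → average rank (5+6)/2 = 5.5.
Control values → pooled ranks: 301→5.5, 336→4
Rank sum = 5.5 + 4 = 9.5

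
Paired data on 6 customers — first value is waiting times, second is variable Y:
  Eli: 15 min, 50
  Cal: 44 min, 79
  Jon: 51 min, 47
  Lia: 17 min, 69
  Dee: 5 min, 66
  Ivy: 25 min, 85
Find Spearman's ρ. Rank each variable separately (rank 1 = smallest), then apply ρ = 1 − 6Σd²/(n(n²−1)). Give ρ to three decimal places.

0.029

Ranks of variable 1: 2, 5, 6, 3, 1, 4
Ranks of variable 2: 2, 5, 1, 4, 3, 6
d = r₁ − r₂: 0, 0, 5, -1, -2, -2
d²: 0, 0, 25, 1, 4, 4; Σd² = 34
ρ = 1 − 6·34/(6·35) = 1 − 204/210 = 0.029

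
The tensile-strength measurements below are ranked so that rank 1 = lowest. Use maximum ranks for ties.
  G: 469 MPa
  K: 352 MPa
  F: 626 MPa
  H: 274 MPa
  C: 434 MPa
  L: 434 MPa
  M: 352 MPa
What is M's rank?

Sorted (ascending): 274, 352, 352, 434, 434, 469, 626
The 2 values of 352 occupy positions 2–3 → each gets rank 3.
The 2 values of 434 occupy positions 4–5 → each gets rank 5.
M has value 352 MPa → rank 3.

3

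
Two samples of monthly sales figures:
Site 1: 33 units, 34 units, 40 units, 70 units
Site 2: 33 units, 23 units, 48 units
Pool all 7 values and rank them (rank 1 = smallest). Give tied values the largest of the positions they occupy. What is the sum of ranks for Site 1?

19

Sorted (ascending): 23, 33, 33, 34, 40, 48, 70
The 2 values of 33 occupy positions 2–3 → each gets rank 3.
Site 1 values → pooled ranks: 33→3, 34→4, 40→5, 70→7
Rank sum = 3 + 4 + 5 + 7 = 19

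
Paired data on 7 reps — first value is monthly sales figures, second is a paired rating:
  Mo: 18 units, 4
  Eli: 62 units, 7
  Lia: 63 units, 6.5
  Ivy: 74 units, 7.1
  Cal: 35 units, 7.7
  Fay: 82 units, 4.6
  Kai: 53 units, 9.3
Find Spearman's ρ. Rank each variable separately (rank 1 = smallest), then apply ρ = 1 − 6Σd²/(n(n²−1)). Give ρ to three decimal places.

-0.107

Ranks of variable 1: 1, 4, 5, 6, 2, 7, 3
Ranks of variable 2: 1, 4, 3, 5, 6, 2, 7
d = r₁ − r₂: 0, 0, 2, 1, -4, 5, -4
d²: 0, 0, 4, 1, 16, 25, 16; Σd² = 62
ρ = 1 − 6·62/(7·48) = 1 − 372/336 = -0.107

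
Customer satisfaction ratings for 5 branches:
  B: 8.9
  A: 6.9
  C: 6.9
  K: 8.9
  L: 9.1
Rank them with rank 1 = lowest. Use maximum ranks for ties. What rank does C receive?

2

Sorted (ascending): 6.9, 6.9, 8.9, 8.9, 9.1
The 2 values of 6.9 occupy positions 1–2 → each gets rank 2.
The 2 values of 8.9 occupy positions 3–4 → each gets rank 4.
C has value 6.9 → rank 2.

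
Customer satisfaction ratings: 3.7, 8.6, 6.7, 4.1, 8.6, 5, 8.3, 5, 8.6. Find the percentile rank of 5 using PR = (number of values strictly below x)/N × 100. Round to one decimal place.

N = 9.
Strictly below 5: 2. Equal to 5: 2.
PR = 2/9 × 100 = 22.2

22.2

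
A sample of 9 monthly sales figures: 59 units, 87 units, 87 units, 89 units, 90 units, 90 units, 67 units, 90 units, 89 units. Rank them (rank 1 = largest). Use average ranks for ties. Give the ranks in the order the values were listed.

Sorted (descending): 90, 90, 90, 89, 89, 87, 87, 67, 59
The 3 values of 90 occupy positions 1–3 → average rank 2.
The 2 values of 89 occupy positions 4–5 → average rank (4+5)/2 = 4.5.
The 2 values of 87 occupy positions 6–7 → average rank (6+7)/2 = 6.5.

9, 6.5, 6.5, 4.5, 2, 2, 8, 2, 4.5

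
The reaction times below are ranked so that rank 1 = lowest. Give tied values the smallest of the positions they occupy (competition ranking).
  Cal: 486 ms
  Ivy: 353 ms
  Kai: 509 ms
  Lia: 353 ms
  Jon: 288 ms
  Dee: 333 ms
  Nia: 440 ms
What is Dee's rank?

Sorted (ascending): 288, 333, 353, 353, 440, 486, 509
The 2 values of 353 occupy positions 3–4 → each gets rank 3.
Dee has value 333 ms → rank 2.

2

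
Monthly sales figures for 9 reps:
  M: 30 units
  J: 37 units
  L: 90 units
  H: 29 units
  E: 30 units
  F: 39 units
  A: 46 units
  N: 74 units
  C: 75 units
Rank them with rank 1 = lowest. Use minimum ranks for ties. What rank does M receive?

2

Sorted (ascending): 29, 30, 30, 37, 39, 46, 74, 75, 90
The 2 values of 30 occupy positions 2–3 → each gets rank 2.
M has value 30 units → rank 2.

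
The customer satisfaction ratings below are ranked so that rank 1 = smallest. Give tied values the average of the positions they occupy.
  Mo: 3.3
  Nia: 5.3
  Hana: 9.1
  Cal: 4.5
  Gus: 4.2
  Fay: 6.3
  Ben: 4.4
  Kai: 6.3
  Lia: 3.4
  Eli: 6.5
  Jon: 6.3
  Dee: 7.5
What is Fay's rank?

Sorted (ascending): 3.3, 3.4, 4.2, 4.4, 4.5, 5.3, 6.3, 6.3, 6.3, 6.5, 7.5, 9.1
The 3 values of 6.3 occupy positions 7–9 → average rank 8.
Fay has value 6.3 → rank 8.

8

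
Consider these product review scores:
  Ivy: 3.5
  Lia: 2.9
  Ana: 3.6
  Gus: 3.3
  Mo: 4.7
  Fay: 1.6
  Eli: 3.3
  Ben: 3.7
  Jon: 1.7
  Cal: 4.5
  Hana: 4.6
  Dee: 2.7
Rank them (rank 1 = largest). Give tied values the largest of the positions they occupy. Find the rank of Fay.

Sorted (descending): 4.7, 4.6, 4.5, 3.7, 3.6, 3.5, 3.3, 3.3, 2.9, 2.7, 1.7, 1.6
The 2 values of 3.3 occupy positions 7–8 → each gets rank 8.
Fay has value 1.6 → rank 12.

12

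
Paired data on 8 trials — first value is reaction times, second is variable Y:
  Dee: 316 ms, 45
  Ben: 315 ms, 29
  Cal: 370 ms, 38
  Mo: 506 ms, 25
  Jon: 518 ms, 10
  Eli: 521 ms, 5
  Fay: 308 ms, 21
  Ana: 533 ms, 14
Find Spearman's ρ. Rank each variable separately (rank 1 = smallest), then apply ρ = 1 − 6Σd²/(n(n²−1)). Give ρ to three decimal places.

-0.619

Ranks of variable 1: 3, 2, 4, 5, 6, 7, 1, 8
Ranks of variable 2: 8, 6, 7, 5, 2, 1, 4, 3
d = r₁ − r₂: -5, -4, -3, 0, 4, 6, -3, 5
d²: 25, 16, 9, 0, 16, 36, 9, 25; Σd² = 136
ρ = 1 − 6·136/(8·63) = 1 − 816/504 = -0.619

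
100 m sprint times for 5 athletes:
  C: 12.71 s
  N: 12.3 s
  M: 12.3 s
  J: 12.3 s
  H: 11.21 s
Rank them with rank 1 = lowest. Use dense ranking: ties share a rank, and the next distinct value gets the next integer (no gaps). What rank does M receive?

Sorted (ascending): 11.21, 12.3, 12.3, 12.3, 12.71
The 3 values of 12.3 share dense rank 2.
Remaining distinct values take the next consecutive integers.
M has value 12.3 s → rank 2.

2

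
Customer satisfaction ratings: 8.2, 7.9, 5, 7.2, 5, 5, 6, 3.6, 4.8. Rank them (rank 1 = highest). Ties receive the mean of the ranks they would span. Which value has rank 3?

7.2

Sorted (descending): 8.2, 7.9, 7.2, 6, 5, 5, 5, 4.8, 3.6
The 3 values of 5 occupy positions 5–7 → average rank 6.
Rank 3 → value 7.2.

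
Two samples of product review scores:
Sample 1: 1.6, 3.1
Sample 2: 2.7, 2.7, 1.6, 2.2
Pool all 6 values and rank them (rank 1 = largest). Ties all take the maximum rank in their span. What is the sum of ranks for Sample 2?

Sorted (descending): 3.1, 2.7, 2.7, 2.2, 1.6, 1.6
The 2 values of 2.7 occupy positions 2–3 → each gets rank 3.
The 2 values of 1.6 occupy positions 5–6 → each gets rank 6.
Sample 2 values → pooled ranks: 2.7→3, 2.7→3, 1.6→6, 2.2→4
Rank sum = 3 + 3 + 6 + 4 = 16

16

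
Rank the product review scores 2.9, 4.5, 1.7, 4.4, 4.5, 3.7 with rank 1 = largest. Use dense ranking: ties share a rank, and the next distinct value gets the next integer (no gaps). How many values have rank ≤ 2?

Sorted (descending): 4.5, 4.5, 4.4, 3.7, 2.9, 1.7
The 2 values of 4.5 share dense rank 1.
Remaining distinct values take the next consecutive integers.
Ranks ≤ 2: {1, 1, 2} → 3 values.

3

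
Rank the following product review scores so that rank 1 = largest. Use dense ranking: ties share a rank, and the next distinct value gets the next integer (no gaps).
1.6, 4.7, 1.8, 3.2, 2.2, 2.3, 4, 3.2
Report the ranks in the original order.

Sorted (descending): 4.7, 4, 3.2, 3.2, 2.3, 2.2, 1.8, 1.6
The 2 values of 3.2 share dense rank 3.
Remaining distinct values take the next consecutive integers.

7, 1, 6, 3, 5, 4, 2, 3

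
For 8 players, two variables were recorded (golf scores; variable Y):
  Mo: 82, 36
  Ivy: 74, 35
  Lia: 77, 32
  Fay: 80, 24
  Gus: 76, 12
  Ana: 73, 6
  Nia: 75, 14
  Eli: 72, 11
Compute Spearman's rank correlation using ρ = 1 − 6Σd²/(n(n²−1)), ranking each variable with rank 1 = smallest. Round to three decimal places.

Ranks of variable 1: 8, 3, 6, 7, 5, 2, 4, 1
Ranks of variable 2: 8, 7, 6, 5, 3, 1, 4, 2
d = r₁ − r₂: 0, -4, 0, 2, 2, 1, 0, -1
d²: 0, 16, 0, 4, 4, 1, 0, 1; Σd² = 26
ρ = 1 − 6·26/(8·63) = 1 − 156/504 = 0.690

0.690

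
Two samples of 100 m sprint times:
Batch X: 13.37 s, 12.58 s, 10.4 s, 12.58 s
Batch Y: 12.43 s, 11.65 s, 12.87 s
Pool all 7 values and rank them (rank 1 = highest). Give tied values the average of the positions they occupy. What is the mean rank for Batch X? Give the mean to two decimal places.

Sorted (descending): 13.37, 12.87, 12.58, 12.58, 12.43, 11.65, 10.4
The 2 values of 12.58 occupy positions 3–4 → average rank (3+4)/2 = 3.5.
Batch X values → pooled ranks: 13.37→1, 12.58→3.5, 10.4→7, 12.58→3.5
Mean rank = (1 + 3.5 + 7 + 3.5) / 4 = 3.75

3.75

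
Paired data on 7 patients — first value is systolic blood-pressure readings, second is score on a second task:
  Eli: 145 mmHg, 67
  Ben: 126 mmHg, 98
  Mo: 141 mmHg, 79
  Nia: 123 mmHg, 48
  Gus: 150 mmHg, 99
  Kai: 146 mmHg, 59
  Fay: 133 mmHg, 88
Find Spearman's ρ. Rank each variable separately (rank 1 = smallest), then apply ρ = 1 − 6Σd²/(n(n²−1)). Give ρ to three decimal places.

0.286

Ranks of variable 1: 5, 2, 4, 1, 7, 6, 3
Ranks of variable 2: 3, 6, 4, 1, 7, 2, 5
d = r₁ − r₂: 2, -4, 0, 0, 0, 4, -2
d²: 4, 16, 0, 0, 0, 16, 4; Σd² = 40
ρ = 1 − 6·40/(7·48) = 1 − 240/336 = 0.286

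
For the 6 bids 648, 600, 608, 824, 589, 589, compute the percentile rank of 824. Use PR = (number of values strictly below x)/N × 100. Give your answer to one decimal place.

83.3

N = 6.
Strictly below 824: 5. Equal to 824: 1.
PR = 5/6 × 100 = 83.3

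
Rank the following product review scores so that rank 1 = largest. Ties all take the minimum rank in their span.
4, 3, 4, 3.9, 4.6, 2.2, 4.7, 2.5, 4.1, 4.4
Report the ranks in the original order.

Sorted (descending): 4.7, 4.6, 4.4, 4.1, 4, 4, 3.9, 3, 2.5, 2.2
The 2 values of 4 occupy positions 5–6 → each gets rank 5.

5, 8, 5, 7, 2, 10, 1, 9, 4, 3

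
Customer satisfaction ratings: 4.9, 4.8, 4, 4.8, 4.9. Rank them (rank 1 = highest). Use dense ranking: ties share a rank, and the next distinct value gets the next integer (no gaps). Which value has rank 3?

Sorted (descending): 4.9, 4.9, 4.8, 4.8, 4
The 2 values of 4.9 share dense rank 1.
The 2 values of 4.8 share dense rank 2.
Remaining distinct values take the next consecutive integers.
Rank 3 → value 4.

4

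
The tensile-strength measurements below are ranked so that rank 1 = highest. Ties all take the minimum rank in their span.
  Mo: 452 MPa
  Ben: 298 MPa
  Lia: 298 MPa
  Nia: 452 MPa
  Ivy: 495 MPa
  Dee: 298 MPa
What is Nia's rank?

2

Sorted (descending): 495, 452, 452, 298, 298, 298
The 2 values of 452 occupy positions 2–3 → each gets rank 2.
The 3 values of 298 occupy positions 4–6 → each gets rank 4.
Nia has value 452 MPa → rank 2.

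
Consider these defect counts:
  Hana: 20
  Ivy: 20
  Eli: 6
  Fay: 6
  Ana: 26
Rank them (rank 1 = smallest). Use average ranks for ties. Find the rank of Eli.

Sorted (ascending): 6, 6, 20, 20, 26
The 2 values of 6 occupy positions 1–2 → average rank (1+2)/2 = 1.5.
The 2 values of 20 occupy positions 3–4 → average rank (3+4)/2 = 3.5.
Eli has value 6 → rank 1.5.

1.5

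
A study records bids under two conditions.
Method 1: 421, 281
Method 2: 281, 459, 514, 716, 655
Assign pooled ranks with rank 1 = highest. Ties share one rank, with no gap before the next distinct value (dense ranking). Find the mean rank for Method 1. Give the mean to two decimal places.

Sorted (descending): 716, 655, 514, 459, 421, 281, 281
The 2 values of 281 share dense rank 6.
Remaining distinct values take the next consecutive integers.
Method 1 values → pooled ranks: 421→5, 281→6
Mean rank = (5 + 6) / 2 = 5.50

5.50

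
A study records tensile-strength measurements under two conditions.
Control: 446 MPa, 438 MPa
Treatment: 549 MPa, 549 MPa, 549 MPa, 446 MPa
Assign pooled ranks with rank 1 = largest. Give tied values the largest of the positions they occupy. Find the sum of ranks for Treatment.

Sorted (descending): 549, 549, 549, 446, 446, 438
The 3 values of 549 occupy positions 1–3 → each gets rank 3.
The 2 values of 446 occupy positions 4–5 → each gets rank 5.
Treatment values → pooled ranks: 549→3, 549→3, 549→3, 446→5
Rank sum = 3 + 3 + 3 + 5 = 14

14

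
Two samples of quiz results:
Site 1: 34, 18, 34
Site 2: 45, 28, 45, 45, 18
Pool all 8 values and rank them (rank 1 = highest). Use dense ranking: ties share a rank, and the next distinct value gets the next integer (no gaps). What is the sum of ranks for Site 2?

Sorted (descending): 45, 45, 45, 34, 34, 28, 18, 18
The 3 values of 45 share dense rank 1.
The 2 values of 34 share dense rank 2.
The 2 values of 18 share dense rank 4.
Remaining distinct values take the next consecutive integers.
Site 2 values → pooled ranks: 45→1, 28→3, 45→1, 45→1, 18→4
Rank sum = 1 + 3 + 1 + 1 + 4 = 10

10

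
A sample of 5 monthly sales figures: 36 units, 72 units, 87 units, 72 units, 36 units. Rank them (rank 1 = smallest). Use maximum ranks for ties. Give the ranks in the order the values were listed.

Sorted (ascending): 36, 36, 72, 72, 87
The 2 values of 36 occupy positions 1–2 → each gets rank 2.
The 2 values of 72 occupy positions 3–4 → each gets rank 4.

2, 4, 5, 4, 2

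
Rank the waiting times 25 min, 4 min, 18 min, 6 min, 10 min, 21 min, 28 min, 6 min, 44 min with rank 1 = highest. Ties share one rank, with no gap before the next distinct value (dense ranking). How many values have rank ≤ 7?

Sorted (descending): 44, 28, 25, 21, 18, 10, 6, 6, 4
The 2 values of 6 share dense rank 7.
Remaining distinct values take the next consecutive integers.
Ranks ≤ 7: {1, 2, 3, 4, 5, 6, 7, 7} → 8 values.

8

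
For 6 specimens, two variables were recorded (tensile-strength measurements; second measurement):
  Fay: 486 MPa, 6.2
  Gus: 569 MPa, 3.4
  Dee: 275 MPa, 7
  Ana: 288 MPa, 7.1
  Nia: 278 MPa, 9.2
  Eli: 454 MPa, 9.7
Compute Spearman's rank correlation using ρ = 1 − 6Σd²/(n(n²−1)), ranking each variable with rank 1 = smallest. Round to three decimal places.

-0.486

Ranks of variable 1: 5, 6, 1, 3, 2, 4
Ranks of variable 2: 2, 1, 3, 4, 5, 6
d = r₁ − r₂: 3, 5, -2, -1, -3, -2
d²: 9, 25, 4, 1, 9, 4; Σd² = 52
ρ = 1 − 6·52/(6·35) = 1 − 312/210 = -0.486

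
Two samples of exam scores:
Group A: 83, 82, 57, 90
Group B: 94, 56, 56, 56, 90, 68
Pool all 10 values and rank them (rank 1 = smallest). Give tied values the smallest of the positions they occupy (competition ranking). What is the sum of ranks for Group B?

Sorted (ascending): 56, 56, 56, 57, 68, 82, 83, 90, 90, 94
The 3 values of 56 occupy positions 1–3 → each gets rank 1.
The 2 values of 90 occupy positions 8–9 → each gets rank 8.
Group B values → pooled ranks: 94→10, 56→1, 56→1, 56→1, 90→8, 68→5
Rank sum = 10 + 1 + 1 + 1 + 8 + 5 = 26

26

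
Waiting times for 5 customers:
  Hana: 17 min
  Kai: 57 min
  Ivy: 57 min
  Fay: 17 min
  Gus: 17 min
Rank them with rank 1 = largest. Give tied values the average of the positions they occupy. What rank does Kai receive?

Sorted (descending): 57, 57, 17, 17, 17
The 2 values of 57 occupy positions 1–2 → average rank (1+2)/2 = 1.5.
The 3 values of 17 occupy positions 3–5 → average rank 4.
Kai has value 57 min → rank 1.5.

1.5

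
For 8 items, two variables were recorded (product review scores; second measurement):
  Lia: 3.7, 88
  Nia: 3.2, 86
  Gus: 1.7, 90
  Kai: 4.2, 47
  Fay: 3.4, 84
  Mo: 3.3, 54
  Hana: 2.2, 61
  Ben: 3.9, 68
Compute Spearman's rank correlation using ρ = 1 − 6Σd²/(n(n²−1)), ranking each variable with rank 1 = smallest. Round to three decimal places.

-0.452

Ranks of variable 1: 6, 3, 1, 8, 5, 4, 2, 7
Ranks of variable 2: 7, 6, 8, 1, 5, 2, 3, 4
d = r₁ − r₂: -1, -3, -7, 7, 0, 2, -1, 3
d²: 1, 9, 49, 49, 0, 4, 1, 9; Σd² = 122
ρ = 1 − 6·122/(8·63) = 1 − 732/504 = -0.452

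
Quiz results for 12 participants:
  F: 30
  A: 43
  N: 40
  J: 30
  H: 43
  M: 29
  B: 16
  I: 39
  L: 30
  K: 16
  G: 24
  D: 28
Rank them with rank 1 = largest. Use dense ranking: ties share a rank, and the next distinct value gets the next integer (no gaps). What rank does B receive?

8

Sorted (descending): 43, 43, 40, 39, 30, 30, 30, 29, 28, 24, 16, 16
The 2 values of 43 share dense rank 1.
The 3 values of 30 share dense rank 4.
The 2 values of 16 share dense rank 8.
Remaining distinct values take the next consecutive integers.
B has value 16 → rank 8.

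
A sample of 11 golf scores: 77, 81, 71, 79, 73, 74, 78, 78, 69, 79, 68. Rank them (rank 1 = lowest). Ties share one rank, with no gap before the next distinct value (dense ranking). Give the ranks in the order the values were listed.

Sorted (ascending): 68, 69, 71, 73, 74, 77, 78, 78, 79, 79, 81
The 2 values of 78 share dense rank 7.
The 2 values of 79 share dense rank 8.
Remaining distinct values take the next consecutive integers.

6, 9, 3, 8, 4, 5, 7, 7, 2, 8, 1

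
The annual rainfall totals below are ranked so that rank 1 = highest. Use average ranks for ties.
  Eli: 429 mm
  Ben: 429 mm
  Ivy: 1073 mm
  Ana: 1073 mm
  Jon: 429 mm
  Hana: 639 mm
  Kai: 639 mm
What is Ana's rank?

1.5

Sorted (descending): 1073, 1073, 639, 639, 429, 429, 429
The 2 values of 1073 occupy positions 1–2 → average rank (1+2)/2 = 1.5.
The 2 values of 639 occupy positions 3–4 → average rank (3+4)/2 = 3.5.
The 3 values of 429 occupy positions 5–7 → average rank 6.
Ana has value 1073 mm → rank 1.5.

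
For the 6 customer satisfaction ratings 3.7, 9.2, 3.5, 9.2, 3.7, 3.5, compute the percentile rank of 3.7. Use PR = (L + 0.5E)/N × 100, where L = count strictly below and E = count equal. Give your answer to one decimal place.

N = 6.
Strictly below 3.7: 2. Equal to 3.7: 2.
PR = (2 + 0.5·2)/6 × 100 = 50.0

50.0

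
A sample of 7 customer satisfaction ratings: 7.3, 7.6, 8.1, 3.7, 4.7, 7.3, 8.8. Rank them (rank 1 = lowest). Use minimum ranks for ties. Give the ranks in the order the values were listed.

3, 5, 6, 1, 2, 3, 7

Sorted (ascending): 3.7, 4.7, 7.3, 7.3, 7.6, 8.1, 8.8
The 2 values of 7.3 occupy positions 3–4 → each gets rank 3.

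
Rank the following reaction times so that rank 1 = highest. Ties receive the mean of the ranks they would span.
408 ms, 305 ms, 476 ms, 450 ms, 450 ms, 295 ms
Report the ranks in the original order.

4, 5, 1, 2.5, 2.5, 6

Sorted (descending): 476, 450, 450, 408, 305, 295
The 2 values of 450 occupy positions 2–3 → average rank (2+3)/2 = 2.5.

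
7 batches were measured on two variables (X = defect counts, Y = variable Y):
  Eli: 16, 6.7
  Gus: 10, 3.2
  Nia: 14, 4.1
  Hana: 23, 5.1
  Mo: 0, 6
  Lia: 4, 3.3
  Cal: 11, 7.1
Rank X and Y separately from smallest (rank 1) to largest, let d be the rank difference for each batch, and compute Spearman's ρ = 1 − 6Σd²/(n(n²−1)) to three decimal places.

0.250

Ranks of variable 1: 6, 3, 5, 7, 1, 2, 4
Ranks of variable 2: 6, 1, 3, 4, 5, 2, 7
d = r₁ − r₂: 0, 2, 2, 3, -4, 0, -3
d²: 0, 4, 4, 9, 16, 0, 9; Σd² = 42
ρ = 1 − 6·42/(7·48) = 1 − 252/336 = 0.250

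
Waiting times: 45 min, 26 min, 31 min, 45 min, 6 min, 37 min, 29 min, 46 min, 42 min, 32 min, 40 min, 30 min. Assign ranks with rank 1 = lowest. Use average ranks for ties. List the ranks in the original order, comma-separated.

Sorted (ascending): 6, 26, 29, 30, 31, 32, 37, 40, 42, 45, 45, 46
The 2 values of 45 occupy positions 10–11 → average rank (10+11)/2 = 10.5.

10.5, 2, 5, 10.5, 1, 7, 3, 12, 9, 6, 8, 4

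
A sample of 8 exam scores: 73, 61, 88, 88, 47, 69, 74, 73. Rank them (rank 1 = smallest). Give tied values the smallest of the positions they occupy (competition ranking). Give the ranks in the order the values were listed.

4, 2, 7, 7, 1, 3, 6, 4

Sorted (ascending): 47, 61, 69, 73, 73, 74, 88, 88
The 2 values of 73 occupy positions 4–5 → each gets rank 4.
The 2 values of 88 occupy positions 7–8 → each gets rank 7.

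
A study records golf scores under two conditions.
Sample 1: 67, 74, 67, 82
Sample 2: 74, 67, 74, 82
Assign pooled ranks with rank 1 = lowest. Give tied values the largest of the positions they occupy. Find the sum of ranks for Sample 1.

Sorted (ascending): 67, 67, 67, 74, 74, 74, 82, 82
The 3 values of 67 occupy positions 1–3 → each gets rank 3.
The 3 values of 74 occupy positions 4–6 → each gets rank 6.
The 2 values of 82 occupy positions 7–8 → each gets rank 8.
Sample 1 values → pooled ranks: 67→3, 74→6, 67→3, 82→8
Rank sum = 3 + 6 + 3 + 8 = 20

20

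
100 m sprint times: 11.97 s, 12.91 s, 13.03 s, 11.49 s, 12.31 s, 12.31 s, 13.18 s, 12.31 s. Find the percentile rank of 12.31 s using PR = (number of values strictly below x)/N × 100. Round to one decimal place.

25.0

N = 8.
Strictly below 12.31: 2. Equal to 12.31: 3.
PR = 2/8 × 100 = 25.0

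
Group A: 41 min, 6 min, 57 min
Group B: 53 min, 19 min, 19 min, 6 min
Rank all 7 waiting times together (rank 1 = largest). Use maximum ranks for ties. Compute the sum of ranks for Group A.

Sorted (descending): 57, 53, 41, 19, 19, 6, 6
The 2 values of 19 occupy positions 4–5 → each gets rank 5.
The 2 values of 6 occupy positions 6–7 → each gets rank 7.
Group A values → pooled ranks: 41→3, 6→7, 57→1
Rank sum = 3 + 7 + 1 = 11

11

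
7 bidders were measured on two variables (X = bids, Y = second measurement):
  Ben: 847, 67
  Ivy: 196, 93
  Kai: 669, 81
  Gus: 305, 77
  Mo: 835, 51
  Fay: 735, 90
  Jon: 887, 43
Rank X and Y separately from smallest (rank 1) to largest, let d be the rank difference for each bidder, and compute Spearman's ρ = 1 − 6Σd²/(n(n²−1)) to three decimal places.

Ranks of variable 1: 6, 1, 3, 2, 5, 4, 7
Ranks of variable 2: 3, 7, 5, 4, 2, 6, 1
d = r₁ − r₂: 3, -6, -2, -2, 3, -2, 6
d²: 9, 36, 4, 4, 9, 4, 36; Σd² = 102
ρ = 1 − 6·102/(7·48) = 1 − 612/336 = -0.821

-0.821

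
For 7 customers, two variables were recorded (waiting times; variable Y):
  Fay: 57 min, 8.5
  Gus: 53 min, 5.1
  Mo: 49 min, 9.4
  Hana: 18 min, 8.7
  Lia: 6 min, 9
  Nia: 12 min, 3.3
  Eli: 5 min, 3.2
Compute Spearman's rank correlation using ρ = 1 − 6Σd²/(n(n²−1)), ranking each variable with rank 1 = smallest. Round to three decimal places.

0.286

Ranks of variable 1: 7, 6, 5, 4, 2, 3, 1
Ranks of variable 2: 4, 3, 7, 5, 6, 2, 1
d = r₁ − r₂: 3, 3, -2, -1, -4, 1, 0
d²: 9, 9, 4, 1, 16, 1, 0; Σd² = 40
ρ = 1 − 6·40/(7·48) = 1 − 240/336 = 0.286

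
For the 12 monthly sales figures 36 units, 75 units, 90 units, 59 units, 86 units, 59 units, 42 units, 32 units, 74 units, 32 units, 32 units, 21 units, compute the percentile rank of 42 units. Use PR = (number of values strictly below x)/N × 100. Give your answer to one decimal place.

N = 12.
Strictly below 42: 5. Equal to 42: 1.
PR = 5/12 × 100 = 41.7

41.7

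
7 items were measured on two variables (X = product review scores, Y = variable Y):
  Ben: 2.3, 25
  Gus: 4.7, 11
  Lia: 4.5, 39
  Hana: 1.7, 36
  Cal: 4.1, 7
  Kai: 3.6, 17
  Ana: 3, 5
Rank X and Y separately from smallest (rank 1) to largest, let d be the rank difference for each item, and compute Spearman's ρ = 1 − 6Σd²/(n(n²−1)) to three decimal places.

Ranks of variable 1: 2, 7, 6, 1, 5, 4, 3
Ranks of variable 2: 5, 3, 7, 6, 2, 4, 1
d = r₁ − r₂: -3, 4, -1, -5, 3, 0, 2
d²: 9, 16, 1, 25, 9, 0, 4; Σd² = 64
ρ = 1 − 6·64/(7·48) = 1 − 384/336 = -0.143

-0.143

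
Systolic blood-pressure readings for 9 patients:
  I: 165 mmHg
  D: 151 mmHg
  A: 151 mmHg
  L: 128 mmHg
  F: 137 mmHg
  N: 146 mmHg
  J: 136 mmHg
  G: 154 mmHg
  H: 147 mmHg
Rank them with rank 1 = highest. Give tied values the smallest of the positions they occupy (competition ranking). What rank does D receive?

Sorted (descending): 165, 154, 151, 151, 147, 146, 137, 136, 128
The 2 values of 151 occupy positions 3–4 → each gets rank 3.
D has value 151 mmHg → rank 3.

3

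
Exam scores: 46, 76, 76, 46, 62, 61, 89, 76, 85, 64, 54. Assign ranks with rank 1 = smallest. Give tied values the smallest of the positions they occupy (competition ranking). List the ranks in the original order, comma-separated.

Sorted (ascending): 46, 46, 54, 61, 62, 64, 76, 76, 76, 85, 89
The 2 values of 46 occupy positions 1–2 → each gets rank 1.
The 3 values of 76 occupy positions 7–9 → each gets rank 7.

1, 7, 7, 1, 5, 4, 11, 7, 10, 6, 3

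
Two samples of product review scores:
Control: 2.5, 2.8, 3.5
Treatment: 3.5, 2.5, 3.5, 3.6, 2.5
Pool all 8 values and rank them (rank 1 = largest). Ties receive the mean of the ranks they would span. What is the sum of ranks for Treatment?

Sorted (descending): 3.6, 3.5, 3.5, 3.5, 2.8, 2.5, 2.5, 2.5
The 3 values of 3.5 occupy positions 2–4 → average rank 3.
The 3 values of 2.5 occupy positions 6–8 → average rank 7.
Treatment values → pooled ranks: 3.5→3, 2.5→7, 3.5→3, 3.6→1, 2.5→7
Rank sum = 3 + 7 + 3 + 1 + 7 = 21

21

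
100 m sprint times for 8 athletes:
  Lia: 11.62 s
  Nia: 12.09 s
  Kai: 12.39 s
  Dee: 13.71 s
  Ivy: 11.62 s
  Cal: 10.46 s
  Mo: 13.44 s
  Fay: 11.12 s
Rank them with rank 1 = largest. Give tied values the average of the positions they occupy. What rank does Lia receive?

Sorted (descending): 13.71, 13.44, 12.39, 12.09, 11.62, 11.62, 11.12, 10.46
The 2 values of 11.62 occupy positions 5–6 → average rank (5+6)/2 = 5.5.
Lia has value 11.62 s → rank 5.5.

5.5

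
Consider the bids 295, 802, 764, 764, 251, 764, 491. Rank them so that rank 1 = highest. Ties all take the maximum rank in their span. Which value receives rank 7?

Sorted (descending): 802, 764, 764, 764, 491, 295, 251
The 3 values of 764 occupy positions 2–4 → each gets rank 4.
Rank 7 → value 251.

251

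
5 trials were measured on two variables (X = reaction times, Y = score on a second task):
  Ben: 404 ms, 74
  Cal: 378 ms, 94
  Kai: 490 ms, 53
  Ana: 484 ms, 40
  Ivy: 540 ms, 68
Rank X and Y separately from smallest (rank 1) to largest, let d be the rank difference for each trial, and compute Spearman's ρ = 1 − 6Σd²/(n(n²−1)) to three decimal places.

-0.600

Ranks of variable 1: 2, 1, 4, 3, 5
Ranks of variable 2: 4, 5, 2, 1, 3
d = r₁ − r₂: -2, -4, 2, 2, 2
d²: 4, 16, 4, 4, 4; Σd² = 32
ρ = 1 − 6·32/(5·24) = 1 − 192/120 = -0.600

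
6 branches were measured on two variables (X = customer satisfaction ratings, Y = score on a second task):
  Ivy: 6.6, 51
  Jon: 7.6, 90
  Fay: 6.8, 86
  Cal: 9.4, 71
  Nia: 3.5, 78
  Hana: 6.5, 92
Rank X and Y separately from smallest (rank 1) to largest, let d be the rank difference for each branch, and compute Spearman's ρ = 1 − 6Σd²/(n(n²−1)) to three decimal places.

-0.143

Ranks of variable 1: 3, 5, 4, 6, 1, 2
Ranks of variable 2: 1, 5, 4, 2, 3, 6
d = r₁ − r₂: 2, 0, 0, 4, -2, -4
d²: 4, 0, 0, 16, 4, 16; Σd² = 40
ρ = 1 − 6·40/(6·35) = 1 − 240/210 = -0.143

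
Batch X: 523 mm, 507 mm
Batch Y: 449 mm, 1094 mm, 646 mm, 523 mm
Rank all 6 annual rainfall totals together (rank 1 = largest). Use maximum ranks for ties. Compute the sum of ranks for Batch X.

Sorted (descending): 1094, 646, 523, 523, 507, 449
The 2 values of 523 occupy positions 3–4 → each gets rank 4.
Batch X values → pooled ranks: 523→4, 507→5
Rank sum = 4 + 5 = 9

9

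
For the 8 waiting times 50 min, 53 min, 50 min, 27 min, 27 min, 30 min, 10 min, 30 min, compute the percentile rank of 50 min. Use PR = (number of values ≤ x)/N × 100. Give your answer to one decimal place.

N = 8.
Strictly below 50: 5. Equal to 50: 2.
PR = 7/8 × 100 = 87.5

87.5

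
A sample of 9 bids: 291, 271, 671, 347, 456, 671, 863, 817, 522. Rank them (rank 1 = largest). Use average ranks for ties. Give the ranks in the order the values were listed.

8, 9, 3.5, 7, 6, 3.5, 1, 2, 5

Sorted (descending): 863, 817, 671, 671, 522, 456, 347, 291, 271
The 2 values of 671 occupy positions 3–4 → average rank (3+4)/2 = 3.5.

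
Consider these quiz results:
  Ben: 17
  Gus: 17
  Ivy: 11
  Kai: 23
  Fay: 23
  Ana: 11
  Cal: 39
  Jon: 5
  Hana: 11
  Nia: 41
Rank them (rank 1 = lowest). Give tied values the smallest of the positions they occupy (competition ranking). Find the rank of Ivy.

Sorted (ascending): 5, 11, 11, 11, 17, 17, 23, 23, 39, 41
The 3 values of 11 occupy positions 2–4 → each gets rank 2.
The 2 values of 17 occupy positions 5–6 → each gets rank 5.
The 2 values of 23 occupy positions 7–8 → each gets rank 7.
Ivy has value 11 → rank 2.

2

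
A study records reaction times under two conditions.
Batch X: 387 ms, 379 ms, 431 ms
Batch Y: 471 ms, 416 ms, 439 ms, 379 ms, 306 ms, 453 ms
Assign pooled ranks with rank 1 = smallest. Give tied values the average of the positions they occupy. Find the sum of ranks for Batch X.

Sorted (ascending): 306, 379, 379, 387, 416, 431, 439, 453, 471
The 2 values of 379 occupy positions 2–3 → average rank (2+3)/2 = 2.5.
Batch X values → pooled ranks: 387→4, 379→2.5, 431→6
Rank sum = 4 + 2.5 + 6 = 12.5

12.5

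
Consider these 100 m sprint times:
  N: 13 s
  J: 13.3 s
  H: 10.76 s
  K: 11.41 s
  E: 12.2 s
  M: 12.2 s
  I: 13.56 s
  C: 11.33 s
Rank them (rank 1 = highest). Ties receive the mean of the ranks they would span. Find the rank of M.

Sorted (descending): 13.56, 13.3, 13, 12.2, 12.2, 11.41, 11.33, 10.76
The 2 values of 12.2 occupy positions 4–5 → average rank (4+5)/2 = 4.5.
M has value 12.2 s → rank 4.5.

4.5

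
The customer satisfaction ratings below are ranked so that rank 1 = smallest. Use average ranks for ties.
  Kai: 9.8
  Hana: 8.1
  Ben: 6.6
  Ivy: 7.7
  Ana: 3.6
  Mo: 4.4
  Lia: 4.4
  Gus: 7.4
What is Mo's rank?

2.5

Sorted (ascending): 3.6, 4.4, 4.4, 6.6, 7.4, 7.7, 8.1, 9.8
The 2 values of 4.4 occupy positions 2–3 → average rank (2+3)/2 = 2.5.
Mo has value 4.4 → rank 2.5.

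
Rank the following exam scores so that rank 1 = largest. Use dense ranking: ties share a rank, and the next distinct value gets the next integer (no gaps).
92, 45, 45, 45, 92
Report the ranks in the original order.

Sorted (descending): 92, 92, 45, 45, 45
The 2 values of 92 share dense rank 1.
The 3 values of 45 share dense rank 2.

1, 2, 2, 2, 1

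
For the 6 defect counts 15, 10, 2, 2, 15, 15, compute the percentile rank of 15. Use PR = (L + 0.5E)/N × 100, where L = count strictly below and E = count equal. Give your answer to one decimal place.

N = 6.
Strictly below 15: 3. Equal to 15: 3.
PR = (3 + 0.5·3)/6 × 100 = 75.0

75.0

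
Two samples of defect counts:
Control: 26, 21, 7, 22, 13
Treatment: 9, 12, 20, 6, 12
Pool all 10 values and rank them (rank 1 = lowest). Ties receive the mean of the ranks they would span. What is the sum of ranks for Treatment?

20

Sorted (ascending): 6, 7, 9, 12, 12, 13, 20, 21, 22, 26
The 2 values of 12 occupy positions 4–5 → average rank (4+5)/2 = 4.5.
Treatment values → pooled ranks: 9→3, 12→4.5, 20→7, 6→1, 12→4.5
Rank sum = 3 + 4.5 + 7 + 1 + 4.5 = 20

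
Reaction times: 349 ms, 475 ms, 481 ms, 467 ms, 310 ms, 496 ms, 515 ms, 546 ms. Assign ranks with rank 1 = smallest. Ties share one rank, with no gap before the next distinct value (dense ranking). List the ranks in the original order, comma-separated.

Sorted (ascending): 310, 349, 467, 475, 481, 496, 515, 546
No ties — each value takes its position as its rank.

2, 4, 5, 3, 1, 6, 7, 8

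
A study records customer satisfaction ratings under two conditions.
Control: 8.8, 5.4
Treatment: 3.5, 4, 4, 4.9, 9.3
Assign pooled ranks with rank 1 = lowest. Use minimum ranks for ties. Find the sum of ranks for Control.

Sorted (ascending): 3.5, 4, 4, 4.9, 5.4, 8.8, 9.3
The 2 values of 4 occupy positions 2–3 → each gets rank 2.
Control values → pooled ranks: 8.8→6, 5.4→5
Rank sum = 6 + 5 = 11

11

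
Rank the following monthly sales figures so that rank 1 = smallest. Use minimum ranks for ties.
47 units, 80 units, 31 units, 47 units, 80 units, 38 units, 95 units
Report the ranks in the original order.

3, 5, 1, 3, 5, 2, 7

Sorted (ascending): 31, 38, 47, 47, 80, 80, 95
The 2 values of 47 occupy positions 3–4 → each gets rank 3.
The 2 values of 80 occupy positions 5–6 → each gets rank 5.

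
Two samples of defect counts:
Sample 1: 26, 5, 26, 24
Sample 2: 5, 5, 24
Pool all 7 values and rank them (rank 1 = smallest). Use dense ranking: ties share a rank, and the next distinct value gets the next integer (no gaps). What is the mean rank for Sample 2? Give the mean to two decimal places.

1.33

Sorted (ascending): 5, 5, 5, 24, 24, 26, 26
The 3 values of 5 share dense rank 1.
The 2 values of 24 share dense rank 2.
The 2 values of 26 share dense rank 3.
Sample 2 values → pooled ranks: 5→1, 5→1, 24→2
Mean rank = (1 + 1 + 2) / 3 = 1.33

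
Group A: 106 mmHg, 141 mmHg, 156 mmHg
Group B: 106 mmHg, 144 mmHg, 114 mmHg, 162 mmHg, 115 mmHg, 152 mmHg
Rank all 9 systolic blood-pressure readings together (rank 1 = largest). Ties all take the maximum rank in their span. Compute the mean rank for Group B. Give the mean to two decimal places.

Sorted (descending): 162, 156, 152, 144, 141, 115, 114, 106, 106
The 2 values of 106 occupy positions 8–9 → each gets rank 9.
Group B values → pooled ranks: 106→9, 144→4, 114→7, 162→1, 115→6, 152→3
Mean rank = (9 + 4 + 7 + 1 + 6 + 3) / 6 = 5.00

5.00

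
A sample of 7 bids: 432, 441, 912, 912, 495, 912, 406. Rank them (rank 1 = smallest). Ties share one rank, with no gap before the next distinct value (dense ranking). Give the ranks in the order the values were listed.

Sorted (ascending): 406, 432, 441, 495, 912, 912, 912
The 3 values of 912 share dense rank 5.
Remaining distinct values take the next consecutive integers.

2, 3, 5, 5, 4, 5, 1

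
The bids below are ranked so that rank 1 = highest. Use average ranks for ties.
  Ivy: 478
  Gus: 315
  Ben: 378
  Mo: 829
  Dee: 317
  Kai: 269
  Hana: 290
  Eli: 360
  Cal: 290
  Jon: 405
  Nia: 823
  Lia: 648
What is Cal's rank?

10.5

Sorted (descending): 829, 823, 648, 478, 405, 378, 360, 317, 315, 290, 290, 269
The 2 values of 290 occupy positions 10–11 → average rank (10+11)/2 = 10.5.
Cal has value 290 → rank 10.5.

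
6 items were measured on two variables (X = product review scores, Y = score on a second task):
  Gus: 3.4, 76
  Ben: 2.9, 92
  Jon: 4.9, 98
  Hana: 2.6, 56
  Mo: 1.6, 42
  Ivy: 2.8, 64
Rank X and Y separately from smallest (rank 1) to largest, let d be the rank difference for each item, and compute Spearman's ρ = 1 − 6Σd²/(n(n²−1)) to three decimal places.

Ranks of variable 1: 5, 4, 6, 2, 1, 3
Ranks of variable 2: 4, 5, 6, 2, 1, 3
d = r₁ − r₂: 1, -1, 0, 0, 0, 0
d²: 1, 1, 0, 0, 0, 0; Σd² = 2
ρ = 1 − 6·2/(6·35) = 1 − 12/210 = 0.943

0.943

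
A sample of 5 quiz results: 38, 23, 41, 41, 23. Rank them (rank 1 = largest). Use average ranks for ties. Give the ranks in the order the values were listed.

Sorted (descending): 41, 41, 38, 23, 23
The 2 values of 41 occupy positions 1–2 → average rank (1+2)/2 = 1.5.
The 2 values of 23 occupy positions 4–5 → average rank (4+5)/2 = 4.5.

3, 4.5, 1.5, 1.5, 4.5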